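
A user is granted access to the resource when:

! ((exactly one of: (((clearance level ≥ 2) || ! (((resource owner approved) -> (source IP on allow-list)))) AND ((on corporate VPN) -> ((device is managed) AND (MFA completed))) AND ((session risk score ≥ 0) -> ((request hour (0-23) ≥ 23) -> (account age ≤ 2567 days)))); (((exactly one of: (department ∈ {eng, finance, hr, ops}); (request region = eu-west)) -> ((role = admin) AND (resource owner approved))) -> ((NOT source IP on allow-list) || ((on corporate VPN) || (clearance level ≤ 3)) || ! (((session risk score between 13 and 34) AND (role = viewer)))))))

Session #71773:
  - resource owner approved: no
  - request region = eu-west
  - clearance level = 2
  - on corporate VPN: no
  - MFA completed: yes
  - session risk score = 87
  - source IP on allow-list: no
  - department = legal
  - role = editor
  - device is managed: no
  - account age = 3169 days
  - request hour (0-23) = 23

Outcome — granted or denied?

Denied

Atomic conditions:
  clearance level ≥ 2: 2 ≥ 2 is true
  resource owner approved: no → false
  source IP on allow-list: no → false
  on corporate VPN: no → false
  device is managed: no → false
  MFA completed: yes → true
  session risk score ≥ 0: 87 ≥ 0 is true
  request hour (0-23) ≥ 23: 23 ≥ 23 is true
  account age ≤ 2567 days: 3169 ≤ 2567 is false
  department ∈ {eng, finance, hr, ops}: legal is not in the set → false
  request region = eu-west: eu-west == eu-west is true
  role = admin: editor == admin is false
  NOT source IP on allow-list: no → true
  clearance level ≤ 3: 2 ≤ 3 is true
  session risk score between 13 and 34: 87 in [13, 34] is false
  role = viewer: editor == viewer is false
Combine:
[1.1.1.2.1] false → false (antecedent false ⇒ implication holds) = true
[1.1.1.2] NOT true = false
[1.1.1] true OR false = true
[1.1.2.2] false AND true = false
[1.1.2] false → false (antecedent false ⇒ implication holds) = true
[1.1.3.2] true → false = false
[1.1.3] true → false = false
[1.1] true AND true AND false = false
[1.2.1.1] exactly-one(false, true) = true
[1.2.1.2] false AND false = false
[1.2.1] true → false = false
[1.2.2.2] false OR true = true
[1.2.2.3.1] false AND false = false
[1.2.2.3] NOT false = true
[1.2.2] true OR true OR true = true
[1.2] false → true (antecedent false ⇒ implication holds) = true
[1] exactly-one(false, true) = true
[root] NOT true = false
Overall: false → denied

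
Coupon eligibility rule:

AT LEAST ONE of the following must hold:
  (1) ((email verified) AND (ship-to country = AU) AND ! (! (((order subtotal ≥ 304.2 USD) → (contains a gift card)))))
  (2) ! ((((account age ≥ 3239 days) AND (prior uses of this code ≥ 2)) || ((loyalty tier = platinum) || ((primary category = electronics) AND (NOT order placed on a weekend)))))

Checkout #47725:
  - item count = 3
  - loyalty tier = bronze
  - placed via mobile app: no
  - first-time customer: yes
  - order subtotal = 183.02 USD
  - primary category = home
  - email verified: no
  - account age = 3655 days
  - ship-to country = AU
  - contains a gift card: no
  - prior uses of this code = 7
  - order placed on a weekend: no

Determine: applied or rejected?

Rejected

Atomic conditions:
  email verified: no → false
  ship-to country = AU: AU == AU is true
  order subtotal ≥ 304.2 USD: 183.02 ≥ 304.2 is false
  contains a gift card: no → false
  account age ≥ 3239 days: 3655 ≥ 3239 is true
  prior uses of this code ≥ 2: 7 ≥ 2 is true
  loyalty tier = platinum: bronze == platinum is false
  primary category = electronics: home == electronics is false
  NOT order placed on a weekend: no → true
Combine:
[1.3.1.1] false → false (antecedent false ⇒ implication holds) = true
[1.3.1] NOT true = false
[1.3] NOT false = true
[1] false AND true AND true = false
[2.1.1] true AND true = true
[2.1.2.2] false AND true = false
[2.1.2] false OR false = false
[2.1] true OR false = true
[2] NOT true = false
[root] false OR false = false
Overall: false → rejected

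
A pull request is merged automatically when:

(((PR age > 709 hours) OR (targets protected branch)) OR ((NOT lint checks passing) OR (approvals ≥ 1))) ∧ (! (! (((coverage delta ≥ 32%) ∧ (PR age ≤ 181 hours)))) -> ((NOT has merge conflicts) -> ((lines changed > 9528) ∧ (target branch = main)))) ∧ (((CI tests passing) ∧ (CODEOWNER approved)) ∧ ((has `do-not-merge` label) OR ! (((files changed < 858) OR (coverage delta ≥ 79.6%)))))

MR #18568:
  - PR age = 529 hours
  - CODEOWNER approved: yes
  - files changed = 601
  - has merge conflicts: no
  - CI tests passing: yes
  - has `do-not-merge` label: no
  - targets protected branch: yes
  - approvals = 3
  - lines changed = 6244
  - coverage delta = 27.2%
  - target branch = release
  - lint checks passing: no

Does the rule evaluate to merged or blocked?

Blocked

Atomic conditions:
  PR age > 709 hours: 529 > 709 is false
  targets protected branch: yes → true
  NOT lint checks passing: no → true
  approvals ≥ 1: 3 ≥ 1 is true
  coverage delta ≥ 32%: 27.2 ≥ 32 is false
  PR age ≤ 181 hours: 529 ≤ 181 is false
  NOT has merge conflicts: no → true
  lines changed > 9528: 6244 > 9528 is false
  target branch = main: release == main is false
  CI tests passing: yes → true
  CODEOWNER approved: yes → true
  has `do-not-merge` label: no → false
  files changed < 858: 601 < 858 is true
  coverage delta ≥ 79.6%: 27.2 ≥ 79.6 is false
Combine:
[1.1] false OR true = true
[1.2] true OR true = true
[1] true OR true = true
[2.1.1.1] false AND false = false
[2.1.1] NOT false = true
[2.1] NOT true = false
[2.2.2] false AND false = false
[2.2] true → false = false
[2] false → false (antecedent false ⇒ implication holds) = true
[3.1] true AND true = true
[3.2.2.1] true OR false = true
[3.2.2] NOT true = false
[3.2] false OR false = false
[3] true AND false = false
[root] true AND true AND false = false
Overall: false → blocked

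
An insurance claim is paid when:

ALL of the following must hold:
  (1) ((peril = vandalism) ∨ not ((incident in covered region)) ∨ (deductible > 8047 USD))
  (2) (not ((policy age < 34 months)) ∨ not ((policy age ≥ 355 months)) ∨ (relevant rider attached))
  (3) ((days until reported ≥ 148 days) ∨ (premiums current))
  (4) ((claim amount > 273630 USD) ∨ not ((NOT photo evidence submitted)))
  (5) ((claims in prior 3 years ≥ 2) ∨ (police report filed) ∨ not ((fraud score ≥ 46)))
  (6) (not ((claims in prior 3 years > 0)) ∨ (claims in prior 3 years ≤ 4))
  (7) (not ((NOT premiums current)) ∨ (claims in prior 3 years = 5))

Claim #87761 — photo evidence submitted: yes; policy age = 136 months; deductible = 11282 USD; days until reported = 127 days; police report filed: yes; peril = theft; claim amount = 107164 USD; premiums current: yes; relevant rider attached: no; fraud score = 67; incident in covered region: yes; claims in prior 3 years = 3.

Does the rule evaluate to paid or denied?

Atomic conditions:
  peril = vandalism: theft == vandalism is false
  incident in covered region: yes → true
  deductible > 8047 USD: 11282 > 8047 is true
  policy age < 34 months: 136 < 34 is false
  policy age ≥ 355 months: 136 ≥ 355 is false
  relevant rider attached: no → false
  days until reported ≥ 148 days: 127 ≥ 148 is false
  premiums current: yes → true
  claim amount > 273630 USD: 107164 > 273630 is false
  NOT photo evidence submitted: yes → false
  claims in prior 3 years ≥ 2: 3 ≥ 2 is true
  police report filed: yes → true
  fraud score ≥ 46: 67 ≥ 46 is true
  claims in prior 3 years > 0: 3 > 0 is true
  claims in prior 3 years ≤ 4: 3 ≤ 4 is true
  NOT premiums current: yes → false
  claims in prior 3 years = 5: 3 == 5 is false
Combine:
[1.2] NOT true = false
[1] false OR false OR true = true
[2.1] NOT false = true
[2.2] NOT false = true
[2] true OR true OR false = true
[3] false OR true = true
[4.2] NOT false = true
[4] false OR true = true
[5.3] NOT true = false
[5] true OR true OR false = true
[6.1] NOT true = false
[6] false OR true = true
[7.1] NOT false = true
[7] true OR false = true
[root] true AND true AND true AND true AND true AND true AND true = true
Overall: true → paid

Paid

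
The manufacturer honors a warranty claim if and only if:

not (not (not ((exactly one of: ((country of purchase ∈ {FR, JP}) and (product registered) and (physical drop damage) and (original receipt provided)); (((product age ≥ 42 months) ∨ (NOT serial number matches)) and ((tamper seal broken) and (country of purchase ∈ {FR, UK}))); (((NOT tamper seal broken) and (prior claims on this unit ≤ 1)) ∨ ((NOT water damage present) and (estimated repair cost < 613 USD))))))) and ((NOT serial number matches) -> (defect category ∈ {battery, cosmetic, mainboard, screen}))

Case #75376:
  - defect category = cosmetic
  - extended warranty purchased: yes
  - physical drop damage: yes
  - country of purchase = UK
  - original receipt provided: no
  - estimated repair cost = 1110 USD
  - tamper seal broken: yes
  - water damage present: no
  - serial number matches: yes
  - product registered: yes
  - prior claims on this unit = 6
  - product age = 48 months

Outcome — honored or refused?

Atomic conditions:
  country of purchase ∈ {FR, JP}: UK is not in the set → false
  product registered: yes → true
  physical drop damage: yes → true
  original receipt provided: no → false
  product age ≥ 42 months: 48 ≥ 42 is true
  NOT serial number matches: yes → false
  tamper seal broken: yes → true
  country of purchase ∈ {FR, UK}: UK is in the set → true
  NOT tamper seal broken: yes → false
  prior claims on this unit ≤ 1: 6 ≤ 1 is false
  NOT water damage present: no → true
  estimated repair cost < 613 USD: 1110 < 613 is false
  defect category ∈ {battery, cosmetic, mainboard, screen}: cosmetic is in the set → true
Combine:
[1.1.1.1.1] false AND true AND true AND false = false
[1.1.1.1.2.1] true OR false = true
[1.1.1.1.2.2] true AND true = true
[1.1.1.1.2] true AND true = true
[1.1.1.1.3.1] false AND false = false
[1.1.1.1.3.2] true AND false = false
[1.1.1.1.3] false OR false = false
[1.1.1.1] exactly-one(false, true, false) = true
[1.1.1] NOT true = false
[1.1] NOT false = true
[1] NOT true = false
[2] false → true (antecedent false ⇒ implication holds) = true
[root] false AND true = false
Overall: false → refused

Refused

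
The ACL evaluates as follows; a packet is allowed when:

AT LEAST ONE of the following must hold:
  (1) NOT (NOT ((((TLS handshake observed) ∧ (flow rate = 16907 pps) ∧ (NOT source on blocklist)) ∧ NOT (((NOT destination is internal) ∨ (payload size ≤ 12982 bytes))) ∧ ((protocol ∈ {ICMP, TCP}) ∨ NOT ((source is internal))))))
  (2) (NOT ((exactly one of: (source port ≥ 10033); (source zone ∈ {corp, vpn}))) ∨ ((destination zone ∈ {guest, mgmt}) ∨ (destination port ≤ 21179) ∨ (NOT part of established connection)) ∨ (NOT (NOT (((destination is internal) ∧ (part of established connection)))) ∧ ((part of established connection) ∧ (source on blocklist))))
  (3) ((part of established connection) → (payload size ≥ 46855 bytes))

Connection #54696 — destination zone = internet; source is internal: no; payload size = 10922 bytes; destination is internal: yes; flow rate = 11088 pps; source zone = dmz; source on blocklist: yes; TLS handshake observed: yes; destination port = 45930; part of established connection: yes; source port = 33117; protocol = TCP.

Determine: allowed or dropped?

Atomic conditions:
  TLS handshake observed: yes → true
  flow rate = 16907 pps: 11088 == 16907 is false
  NOT source on blocklist: yes → false
  NOT destination is internal: yes → false
  payload size ≤ 12982 bytes: 10922 ≤ 12982 is true
  protocol ∈ {ICMP, TCP}: TCP is in the set → true
  source is internal: no → false
  source port ≥ 10033: 33117 ≥ 10033 is true
  source zone ∈ {corp, vpn}: dmz is not in the set → false
  destination zone ∈ {guest, mgmt}: internet is not in the set → false
  destination port ≤ 21179: 45930 ≤ 21179 is false
  NOT part of established connection: yes → false
  destination is internal: yes → true
  part of established connection: yes → true
  source on blocklist: yes → true
  payload size ≥ 46855 bytes: 10922 ≥ 46855 is false
Combine:
[1.1.1.1] true AND false AND false = false
[1.1.1.2.1] false OR true = true
[1.1.1.2] NOT true = false
[1.1.1.3.2] NOT false = true
[1.1.1.3] true OR true = true
[1.1.1] false AND false AND true = false
[1.1] NOT false = true
[1] NOT true = false
[2.1.1] exactly-one(true, false) = true
[2.1] NOT true = false
[2.2] false OR false OR false = false
[2.3.1.1.1] true AND true = true
[2.3.1.1] NOT true = false
[2.3.1] NOT false = true
[2.3.2] true AND true = true
[2.3] true AND true = true
[2] false OR false OR true = true
[3] true → false = false
[root] false OR true OR false = true
Overall: true → allowed

Allowed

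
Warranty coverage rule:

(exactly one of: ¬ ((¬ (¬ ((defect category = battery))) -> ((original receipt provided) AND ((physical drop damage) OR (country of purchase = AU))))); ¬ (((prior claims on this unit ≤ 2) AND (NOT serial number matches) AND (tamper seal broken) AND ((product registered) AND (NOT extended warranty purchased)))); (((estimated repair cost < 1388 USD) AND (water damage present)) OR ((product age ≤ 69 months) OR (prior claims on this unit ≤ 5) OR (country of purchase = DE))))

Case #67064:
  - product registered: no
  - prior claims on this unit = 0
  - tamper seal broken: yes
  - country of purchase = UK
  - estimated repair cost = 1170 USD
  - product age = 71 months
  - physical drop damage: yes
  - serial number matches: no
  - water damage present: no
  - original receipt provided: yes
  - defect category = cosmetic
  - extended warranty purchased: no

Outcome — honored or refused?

Refused

Atomic conditions:
  defect category = battery: cosmetic == battery is false
  original receipt provided: yes → true
  physical drop damage: yes → true
  country of purchase = AU: UK == AU is false
  prior claims on this unit ≤ 2: 0 ≤ 2 is true
  NOT serial number matches: no → true
  tamper seal broken: yes → true
  product registered: no → false
  NOT extended warranty purchased: no → true
  estimated repair cost < 1388 USD: 1170 < 1388 is true
  water damage present: no → false
  product age ≤ 69 months: 71 ≤ 69 is false
  prior claims on this unit ≤ 5: 0 ≤ 5 is true
  country of purchase = DE: UK == DE is false
Combine:
[1.1.1.1] NOT false = true
[1.1.1] NOT true = false
[1.1.2.2] true OR false = true
[1.1.2] true AND true = true
[1.1] false → true (antecedent false ⇒ implication holds) = true
[1] NOT true = false
[2.1.4] false AND true = false
[2.1] true AND true AND true AND false = false
[2] NOT false = true
[3.1] true AND false = false
[3.2] false OR true OR false = true
[3] false OR true = true
[root] exactly-one(false, true, true) = false
Overall: false → refused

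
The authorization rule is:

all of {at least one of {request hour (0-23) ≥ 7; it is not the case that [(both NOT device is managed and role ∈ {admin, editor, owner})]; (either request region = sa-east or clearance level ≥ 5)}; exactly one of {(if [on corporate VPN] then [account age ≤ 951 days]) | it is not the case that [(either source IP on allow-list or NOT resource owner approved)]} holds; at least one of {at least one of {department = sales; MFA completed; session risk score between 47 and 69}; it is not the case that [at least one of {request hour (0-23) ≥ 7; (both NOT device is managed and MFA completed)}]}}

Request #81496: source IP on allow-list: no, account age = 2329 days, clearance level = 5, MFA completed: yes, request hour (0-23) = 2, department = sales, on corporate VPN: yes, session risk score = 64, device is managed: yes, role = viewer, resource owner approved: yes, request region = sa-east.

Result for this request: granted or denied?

Atomic conditions:
  request hour (0-23) ≥ 7: 2 ≥ 7 is false
  NOT device is managed: yes → false
  role ∈ {admin, editor, owner}: viewer is not in the set → false
  request region = sa-east: sa-east == sa-east is true
  clearance level ≥ 5: 5 ≥ 5 is true
  on corporate VPN: yes → true
  account age ≤ 951 days: 2329 ≤ 951 is false
  source IP on allow-list: no → false
  NOT resource owner approved: yes → false
  department = sales: sales == sales is true
  MFA completed: yes → true
  session risk score between 47 and 69: 64 in [47, 69] is true
Combine:
[1.2.1] false AND false = false
[1.2] NOT false = true
[1.3] true OR true = true
[1] false OR true OR true = true
[2.1] true → false = false
[2.2.1] false OR false = false
[2.2] NOT false = true
[2] exactly-one(false, true) = true
[3.1] true OR true OR true = true
[3.2.1.2] false AND true = false
[3.2.1] false OR false = false
[3.2] NOT false = true
[3] true OR true = true
[root] true AND true AND true = true
Overall: true → granted

Granted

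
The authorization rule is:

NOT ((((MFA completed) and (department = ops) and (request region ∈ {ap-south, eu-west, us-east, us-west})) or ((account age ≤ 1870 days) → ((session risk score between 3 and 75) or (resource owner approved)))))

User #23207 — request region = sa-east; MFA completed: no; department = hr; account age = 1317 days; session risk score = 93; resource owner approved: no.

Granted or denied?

Atomic conditions:
  MFA completed: no → false
  department = ops: hr == ops is false
  request region ∈ {ap-south, eu-west, us-east, us-west}: sa-east is not in the set → false
  account age ≤ 1870 days: 1317 ≤ 1870 is true
  session risk score between 3 and 75: 93 in [3, 75] is false
  resource owner approved: no → false
Combine:
[1.1] false AND false AND false = false
[1.2.2] false OR false = false
[1.2] true → false = false
[1] false OR false = false
[root] NOT false = true
Overall: true → granted

Granted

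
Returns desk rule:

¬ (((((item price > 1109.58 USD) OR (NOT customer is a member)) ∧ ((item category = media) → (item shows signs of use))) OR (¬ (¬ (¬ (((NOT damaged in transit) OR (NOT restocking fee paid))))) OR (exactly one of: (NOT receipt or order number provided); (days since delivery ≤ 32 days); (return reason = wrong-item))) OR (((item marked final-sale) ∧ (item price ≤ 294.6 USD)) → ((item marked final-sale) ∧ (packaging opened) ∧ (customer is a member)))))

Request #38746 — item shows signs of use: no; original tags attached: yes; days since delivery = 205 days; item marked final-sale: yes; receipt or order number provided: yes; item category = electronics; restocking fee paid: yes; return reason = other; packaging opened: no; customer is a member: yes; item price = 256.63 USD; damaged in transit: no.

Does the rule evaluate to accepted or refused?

Atomic conditions:
  item price > 1109.58 USD: 256.63 > 1109.58 is false
  NOT customer is a member: yes → false
  item category = media: electronics == media is false
  item shows signs of use: no → false
  NOT damaged in transit: no → true
  NOT restocking fee paid: yes → false
  NOT receipt or order number provided: yes → false
  days since delivery ≤ 32 days: 205 ≤ 32 is false
  return reason = wrong-item: other == wrong-item is false
  item marked final-sale: yes → true
  item price ≤ 294.6 USD: 256.63 ≤ 294.6 is true
  packaging opened: no → false
  customer is a member: yes → true
Combine:
[1.1.1] false OR false = false
[1.1.2] false → false (antecedent false ⇒ implication holds) = true
[1.1] false AND true = false
[1.2.1.1.1.1] true OR false = true
[1.2.1.1.1] NOT true = false
[1.2.1.1] NOT false = true
[1.2.1] NOT true = false
[1.2.2] exactly-one(false, false, false) = false
[1.2] false OR false = false
[1.3.1] true AND true = true
[1.3.2] true AND false AND true = false
[1.3] true → false = false
[1] false OR false OR false = false
[root] NOT false = true
Overall: true → accepted

Accepted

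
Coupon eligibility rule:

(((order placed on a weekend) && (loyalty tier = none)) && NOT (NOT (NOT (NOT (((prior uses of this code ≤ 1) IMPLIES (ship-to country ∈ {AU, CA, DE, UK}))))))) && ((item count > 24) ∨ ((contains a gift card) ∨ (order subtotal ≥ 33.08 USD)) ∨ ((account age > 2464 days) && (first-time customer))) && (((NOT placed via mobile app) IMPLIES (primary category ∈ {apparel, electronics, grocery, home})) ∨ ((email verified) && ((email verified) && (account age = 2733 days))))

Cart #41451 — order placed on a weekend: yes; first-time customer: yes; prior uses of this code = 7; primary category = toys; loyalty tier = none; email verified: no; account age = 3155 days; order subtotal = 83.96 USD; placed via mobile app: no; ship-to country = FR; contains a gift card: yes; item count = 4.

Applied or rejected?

Atomic conditions:
  order placed on a weekend: yes → true
  loyalty tier = none: none == none is true
  prior uses of this code ≤ 1: 7 ≤ 1 is false
  ship-to country ∈ {AU, CA, DE, UK}: FR is not in the set → false
  item count > 24: 4 > 24 is false
  contains a gift card: yes → true
  order subtotal ≥ 33.08 USD: 83.96 ≥ 33.08 is true
  account age > 2464 days: 3155 > 2464 is true
  first-time customer: yes → true
  NOT placed via mobile app: no → true
  primary category ∈ {apparel, electronics, grocery, home}: toys is not in the set → false
  email verified: no → false
  account age = 2733 days: 3155 == 2733 is false
Combine:
[1.1] true AND true = true
[1.2.1.1.1.1] false → false (antecedent false ⇒ implication holds) = true
[1.2.1.1.1] NOT true = false
[1.2.1.1] NOT false = true
[1.2.1] NOT true = false
[1.2] NOT false = true
[1] true AND true = true
[2.2] true OR true = true
[2.3] true AND true = true
[2] false OR true OR true = true
[3.1] true → false = false
[3.2.2] false AND false = false
[3.2] false AND false = false
[3] false OR false = false
[root] true AND true AND false = false
Overall: false → rejected

Rejected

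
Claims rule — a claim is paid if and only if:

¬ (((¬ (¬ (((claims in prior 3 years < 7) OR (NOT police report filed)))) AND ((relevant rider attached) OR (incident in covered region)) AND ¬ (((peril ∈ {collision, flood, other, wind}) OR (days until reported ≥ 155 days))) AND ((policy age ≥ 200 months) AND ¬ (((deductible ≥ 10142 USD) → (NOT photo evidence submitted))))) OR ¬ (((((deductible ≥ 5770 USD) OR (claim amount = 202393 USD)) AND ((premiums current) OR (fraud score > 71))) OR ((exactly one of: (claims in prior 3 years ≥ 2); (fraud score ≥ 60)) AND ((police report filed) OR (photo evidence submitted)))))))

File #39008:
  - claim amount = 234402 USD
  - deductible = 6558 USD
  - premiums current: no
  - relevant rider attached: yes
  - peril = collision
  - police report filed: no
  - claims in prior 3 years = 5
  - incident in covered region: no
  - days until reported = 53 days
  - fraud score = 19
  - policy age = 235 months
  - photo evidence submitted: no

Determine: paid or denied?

Denied

Atomic conditions:
  claims in prior 3 years < 7: 5 < 7 is true
  NOT police report filed: no → true
  relevant rider attached: yes → true
  incident in covered region: no → false
  peril ∈ {collision, flood, other, wind}: collision is in the set → true
  days until reported ≥ 155 days: 53 ≥ 155 is false
  policy age ≥ 200 months: 235 ≥ 200 is true
  deductible ≥ 10142 USD: 6558 ≥ 10142 is false
  NOT photo evidence submitted: no → true
  deductible ≥ 5770 USD: 6558 ≥ 5770 is true
  claim amount = 202393 USD: 234402 == 202393 is false
  premiums current: no → false
  fraud score > 71: 19 > 71 is false
  claims in prior 3 years ≥ 2: 5 ≥ 2 is true
  fraud score ≥ 60: 19 ≥ 60 is false
  police report filed: no → false
  photo evidence submitted: no → false
Combine:
[1.1.1.1.1] true OR true = true
[1.1.1.1] NOT true = false
[1.1.1] NOT false = true
[1.1.2] true OR false = true
[1.1.3.1] true OR false = true
[1.1.3] NOT true = false
[1.1.4.2.1] false → true (antecedent false ⇒ implication holds) = true
[1.1.4.2] NOT true = false
[1.1.4] true AND false = false
[1.1] true AND true AND false AND false = false
[1.2.1.1.1] true OR false = true
[1.2.1.1.2] false OR false = false
[1.2.1.1] true AND false = false
[1.2.1.2.1] exactly-one(true, false) = true
[1.2.1.2.2] false OR false = false
[1.2.1.2] true AND false = false
[1.2.1] false OR false = false
[1.2] NOT false = true
[1] false OR true = true
[root] NOT true = false
Overall: false → denied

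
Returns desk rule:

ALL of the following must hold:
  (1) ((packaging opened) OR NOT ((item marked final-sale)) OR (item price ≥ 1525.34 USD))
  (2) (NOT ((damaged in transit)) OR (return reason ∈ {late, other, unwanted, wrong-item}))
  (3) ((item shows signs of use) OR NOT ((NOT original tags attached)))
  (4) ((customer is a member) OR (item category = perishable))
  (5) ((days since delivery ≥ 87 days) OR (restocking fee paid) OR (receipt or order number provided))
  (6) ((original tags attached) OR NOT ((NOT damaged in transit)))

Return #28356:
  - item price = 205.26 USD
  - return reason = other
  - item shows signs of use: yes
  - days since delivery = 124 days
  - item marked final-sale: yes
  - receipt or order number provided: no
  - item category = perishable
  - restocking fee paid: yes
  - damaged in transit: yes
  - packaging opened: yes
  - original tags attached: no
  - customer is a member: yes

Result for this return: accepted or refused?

Accepted

Atomic conditions:
  packaging opened: yes → true
  item marked final-sale: yes → true
  item price ≥ 1525.34 USD: 205.26 ≥ 1525.34 is false
  damaged in transit: yes → true
  return reason ∈ {late, other, unwanted, wrong-item}: other is in the set → true
  item shows signs of use: yes → true
  NOT original tags attached: no → true
  customer is a member: yes → true
  item category = perishable: perishable == perishable is true
  days since delivery ≥ 87 days: 124 ≥ 87 is true
  restocking fee paid: yes → true
  receipt or order number provided: no → false
  original tags attached: no → false
  NOT damaged in transit: yes → false
Combine:
[1.2] NOT true = false
[1] true OR false OR false = true
[2.1] NOT true = false
[2] false OR true = true
[3.2] NOT true = false
[3] true OR false = true
[4] true OR true = true
[5] true OR true OR false = true
[6.2] NOT false = true
[6] false OR true = true
[root] true AND true AND true AND true AND true AND true = true
Overall: true → accepted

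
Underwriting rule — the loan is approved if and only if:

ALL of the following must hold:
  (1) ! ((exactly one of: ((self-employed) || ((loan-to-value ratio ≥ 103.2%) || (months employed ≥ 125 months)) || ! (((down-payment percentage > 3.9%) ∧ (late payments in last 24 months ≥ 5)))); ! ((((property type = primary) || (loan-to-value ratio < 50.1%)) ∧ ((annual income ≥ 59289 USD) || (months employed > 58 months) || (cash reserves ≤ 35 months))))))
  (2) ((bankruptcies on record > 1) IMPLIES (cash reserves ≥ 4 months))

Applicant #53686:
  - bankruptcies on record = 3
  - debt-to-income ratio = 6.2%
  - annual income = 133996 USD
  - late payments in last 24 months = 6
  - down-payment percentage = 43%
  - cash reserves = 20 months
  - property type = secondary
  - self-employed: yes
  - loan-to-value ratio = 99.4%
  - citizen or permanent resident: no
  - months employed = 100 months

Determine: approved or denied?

Approved

Atomic conditions:
  self-employed: yes → true
  loan-to-value ratio ≥ 103.2%: 99.4 ≥ 103.2 is false
  months employed ≥ 125 months: 100 ≥ 125 is false
  down-payment percentage > 3.9%: 43 > 3.9 is true
  late payments in last 24 months ≥ 5: 6 ≥ 5 is true
  property type = primary: secondary == primary is false
  loan-to-value ratio < 50.1%: 99.4 < 50.1 is false
  annual income ≥ 59289 USD: 133996 ≥ 59289 is true
  months employed > 58 months: 100 > 58 is true
  cash reserves ≤ 35 months: 20 ≤ 35 is true
  bankruptcies on record > 1: 3 > 1 is true
  cash reserves ≥ 4 months: 20 ≥ 4 is true
Combine:
[1.1.1.2] false OR false = false
[1.1.1.3.1] true AND true = true
[1.1.1.3] NOT true = false
[1.1.1] true OR false OR false = true
[1.1.2.1.1] false OR false = false
[1.1.2.1.2] true OR true OR true = true
[1.1.2.1] false AND true = false
[1.1.2] NOT false = true
[1.1] exactly-one(true, true) = false
[1] NOT false = true
[2] true → true = true
[root] true AND true = true
Overall: true → approved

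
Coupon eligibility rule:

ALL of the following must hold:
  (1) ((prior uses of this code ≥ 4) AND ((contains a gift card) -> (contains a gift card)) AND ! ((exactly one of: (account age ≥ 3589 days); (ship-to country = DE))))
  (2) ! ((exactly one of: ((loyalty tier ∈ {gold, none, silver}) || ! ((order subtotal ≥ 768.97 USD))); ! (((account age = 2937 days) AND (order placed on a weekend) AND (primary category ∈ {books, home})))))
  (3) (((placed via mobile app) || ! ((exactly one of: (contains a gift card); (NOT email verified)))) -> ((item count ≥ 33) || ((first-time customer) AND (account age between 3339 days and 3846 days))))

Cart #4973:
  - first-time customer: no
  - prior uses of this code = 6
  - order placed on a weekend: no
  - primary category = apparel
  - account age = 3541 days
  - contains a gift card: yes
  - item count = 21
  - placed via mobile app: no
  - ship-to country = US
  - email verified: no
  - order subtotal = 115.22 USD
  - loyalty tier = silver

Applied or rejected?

Atomic conditions:
  prior uses of this code ≥ 4: 6 ≥ 4 is true
  contains a gift card: yes → true
  account age ≥ 3589 days: 3541 ≥ 3589 is false
  ship-to country = DE: US == DE is false
  loyalty tier ∈ {gold, none, silver}: silver is in the set → true
  order subtotal ≥ 768.97 USD: 115.22 ≥ 768.97 is false
  account age = 2937 days: 3541 == 2937 is false
  order placed on a weekend: no → false
  primary category ∈ {books, home}: apparel is not in the set → false
  placed via mobile app: no → false
  NOT email verified: no → true
  item count ≥ 33: 21 ≥ 33 is false
  first-time customer: no → false
  account age between 3339 days and 3846 days: 3541 in [3339, 3846] is true
Combine:
[1.2] true → true = true
[1.3.1] exactly-one(false, false) = false
[1.3] NOT false = true
[1] true AND true AND true = true
[2.1.1.2] NOT false = true
[2.1.1] true OR true = true
[2.1.2.1] false AND false AND false = false
[2.1.2] NOT false = true
[2.1] exactly-one(true, true) = false
[2] NOT false = true
[3.1.2.1] exactly-one(true, true) = false
[3.1.2] NOT false = true
[3.1] false OR true = true
[3.2.2] false AND true = false
[3.2] false OR false = false
[3] true → false = false
[root] true AND true AND false = false
Overall: false → rejected

Rejected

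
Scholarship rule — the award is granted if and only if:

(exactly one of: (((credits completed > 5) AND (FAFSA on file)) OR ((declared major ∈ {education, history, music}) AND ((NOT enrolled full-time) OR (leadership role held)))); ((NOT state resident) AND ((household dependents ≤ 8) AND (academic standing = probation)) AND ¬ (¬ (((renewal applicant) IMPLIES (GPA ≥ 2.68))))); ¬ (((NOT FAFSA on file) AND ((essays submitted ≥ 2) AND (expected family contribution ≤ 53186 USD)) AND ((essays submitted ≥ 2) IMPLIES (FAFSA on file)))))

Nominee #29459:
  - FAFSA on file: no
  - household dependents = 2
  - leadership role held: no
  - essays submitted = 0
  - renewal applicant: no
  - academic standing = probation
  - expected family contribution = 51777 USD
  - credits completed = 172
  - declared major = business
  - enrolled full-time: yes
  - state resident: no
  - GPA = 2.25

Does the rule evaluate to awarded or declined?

Atomic conditions:
  credits completed > 5: 172 > 5 is true
  FAFSA on file: no → false
  declared major ∈ {education, history, music}: business is not in the set → false
  NOT enrolled full-time: yes → false
  leadership role held: no → false
  NOT state resident: no → true
  household dependents ≤ 8: 2 ≤ 8 is true
  academic standing = probation: probation == probation is true
  renewal applicant: no → false
  GPA ≥ 2.68: 2.25 ≥ 2.68 is false
  NOT FAFSA on file: no → true
  essays submitted ≥ 2: 0 ≥ 2 is false
  expected family contribution ≤ 53186 USD: 51777 ≤ 53186 is true
Combine:
[1.1] true AND false = false
[1.2.2] false OR false = false
[1.2] false AND false = false
[1] false OR false = false
[2.2] true AND true = true
[2.3.1.1] false → false (antecedent false ⇒ implication holds) = true
[2.3.1] NOT true = false
[2.3] NOT false = true
[2] true AND true AND true = true
[3.1.2] false AND true = false
[3.1.3] false → false (antecedent false ⇒ implication holds) = true
[3.1] true AND false AND true = false
[3] NOT false = true
[root] exactly-one(false, true, true) = false
Overall: false → declined

Declined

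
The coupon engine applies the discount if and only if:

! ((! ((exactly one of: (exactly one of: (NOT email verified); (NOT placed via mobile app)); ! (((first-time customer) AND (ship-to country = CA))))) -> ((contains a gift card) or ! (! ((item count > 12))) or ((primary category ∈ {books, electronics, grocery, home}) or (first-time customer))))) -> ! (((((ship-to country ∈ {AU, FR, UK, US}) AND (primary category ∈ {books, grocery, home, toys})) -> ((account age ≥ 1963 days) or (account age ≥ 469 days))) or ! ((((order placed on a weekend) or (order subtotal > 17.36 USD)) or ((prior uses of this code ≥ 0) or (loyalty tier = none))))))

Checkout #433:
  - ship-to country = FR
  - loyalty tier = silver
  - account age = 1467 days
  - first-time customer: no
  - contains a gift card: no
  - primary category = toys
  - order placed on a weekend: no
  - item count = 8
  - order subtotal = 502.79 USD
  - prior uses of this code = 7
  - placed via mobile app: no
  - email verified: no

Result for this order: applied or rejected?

Atomic conditions:
  NOT email verified: no → true
  NOT placed via mobile app: no → true
  first-time customer: no → false
  ship-to country = CA: FR == CA is false
  contains a gift card: no → false
  item count > 12: 8 > 12 is false
  primary category ∈ {books, electronics, grocery, home}: toys is not in the set → false
  ship-to country ∈ {AU, FR, UK, US}: FR is in the set → true
  primary category ∈ {books, grocery, home, toys}: toys is in the set → true
  account age ≥ 1963 days: 1467 ≥ 1963 is false
  account age ≥ 469 days: 1467 ≥ 469 is true
  order placed on a weekend: no → false
  order subtotal > 17.36 USD: 502.79 > 17.36 is true
  prior uses of this code ≥ 0: 7 ≥ 0 is true
  loyalty tier = none: silver == none is false
Combine:
[1.1.1.1.1] exactly-one(true, true) = false
[1.1.1.1.2.1] false AND false = false
[1.1.1.1.2] NOT false = true
[1.1.1.1] exactly-one(false, true) = true
[1.1.1] NOT true = false
[1.1.2.2.1] NOT false = true
[1.1.2.2] NOT true = false
[1.1.2.3] false OR false = false
[1.1.2] false OR false OR false = false
[1.1] false → false (antecedent false ⇒ implication holds) = true
[1] NOT true = false
[2.1.1.1] true AND true = true
[2.1.1.2] false OR true = true
[2.1.1] true → true = true
[2.1.2.1.1] false OR true = true
[2.1.2.1.2] true OR false = true
[2.1.2.1] true OR true = true
[2.1.2] NOT true = false
[2.1] true OR false = true
[2] NOT true = false
[root] false → false (antecedent false ⇒ implication holds) = true
Overall: true → applied

Applied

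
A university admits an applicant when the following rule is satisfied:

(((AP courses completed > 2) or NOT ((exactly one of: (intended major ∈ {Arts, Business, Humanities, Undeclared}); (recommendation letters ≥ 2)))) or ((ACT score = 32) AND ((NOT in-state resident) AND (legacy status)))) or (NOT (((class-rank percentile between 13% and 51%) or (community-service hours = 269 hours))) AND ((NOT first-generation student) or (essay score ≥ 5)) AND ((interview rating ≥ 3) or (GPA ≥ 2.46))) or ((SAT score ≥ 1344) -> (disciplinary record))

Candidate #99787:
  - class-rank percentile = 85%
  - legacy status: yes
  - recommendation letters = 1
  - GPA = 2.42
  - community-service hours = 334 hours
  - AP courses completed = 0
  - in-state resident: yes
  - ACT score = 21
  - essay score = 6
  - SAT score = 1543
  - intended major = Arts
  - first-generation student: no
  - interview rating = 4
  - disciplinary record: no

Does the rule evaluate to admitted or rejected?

Atomic conditions:
  AP courses completed > 2: 0 > 2 is false
  intended major ∈ {Arts, Business, Humanities, Undeclared}: Arts is in the set → true
  recommendation letters ≥ 2: 1 ≥ 2 is false
  ACT score = 32: 21 == 32 is false
  NOT in-state resident: yes → false
  legacy status: yes → true
  class-rank percentile between 13% and 51%: 85 in [13, 51] is false
  community-service hours = 269 hours: 334 == 269 is false
  NOT first-generation student: no → true
  essay score ≥ 5: 6 ≥ 5 is true
  interview rating ≥ 3: 4 ≥ 3 is true
  GPA ≥ 2.46: 2.42 ≥ 2.46 is false
  SAT score ≥ 1344: 1543 ≥ 1344 is true
  disciplinary record: no → false
Combine:
[1.1.2.1] exactly-one(true, false) = true
[1.1.2] NOT true = false
[1.1] false OR false = false
[1.2.2] false AND true = false
[1.2] false AND false = false
[1] false OR false = false
[2.1.1] false OR false = false
[2.1] NOT false = true
[2.2] true OR true = true
[2.3] true OR false = true
[2] true AND true AND true = true
[3] true → false = false
[root] false OR true OR false = true
Overall: true → admitted

Admitted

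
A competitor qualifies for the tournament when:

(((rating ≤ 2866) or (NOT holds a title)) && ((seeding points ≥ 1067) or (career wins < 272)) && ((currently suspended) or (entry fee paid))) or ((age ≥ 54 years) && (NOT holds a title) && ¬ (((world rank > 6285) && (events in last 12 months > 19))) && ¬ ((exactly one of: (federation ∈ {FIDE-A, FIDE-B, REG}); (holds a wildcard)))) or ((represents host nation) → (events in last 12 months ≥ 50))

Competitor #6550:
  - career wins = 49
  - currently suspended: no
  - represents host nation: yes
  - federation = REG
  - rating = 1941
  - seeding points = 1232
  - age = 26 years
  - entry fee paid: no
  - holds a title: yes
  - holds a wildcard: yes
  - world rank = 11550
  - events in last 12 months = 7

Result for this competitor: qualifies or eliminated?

Atomic conditions:
  rating ≤ 2866: 1941 ≤ 2866 is true
  NOT holds a title: yes → false
  seeding points ≥ 1067: 1232 ≥ 1067 is true
  career wins < 272: 49 < 272 is true
  currently suspended: no → false
  entry fee paid: no → false
  age ≥ 54 years: 26 ≥ 54 is false
  world rank > 6285: 11550 > 6285 is true
  events in last 12 months > 19: 7 > 19 is false
  federation ∈ {FIDE-A, FIDE-B, REG}: REG is in the set → true
  holds a wildcard: yes → true
  represents host nation: yes → true
  events in last 12 months ≥ 50: 7 ≥ 50 is false
Combine:
[1.1] true OR false = true
[1.2] true OR true = true
[1.3] false OR false = false
[1] true AND true AND false = false
[2.3.1] true AND false = false
[2.3] NOT false = true
[2.4.1] exactly-one(true, true) = false
[2.4] NOT false = true
[2] false AND false AND true AND true = false
[3] true → false = false
[root] false OR false OR false = false
Overall: false → eliminated

Eliminated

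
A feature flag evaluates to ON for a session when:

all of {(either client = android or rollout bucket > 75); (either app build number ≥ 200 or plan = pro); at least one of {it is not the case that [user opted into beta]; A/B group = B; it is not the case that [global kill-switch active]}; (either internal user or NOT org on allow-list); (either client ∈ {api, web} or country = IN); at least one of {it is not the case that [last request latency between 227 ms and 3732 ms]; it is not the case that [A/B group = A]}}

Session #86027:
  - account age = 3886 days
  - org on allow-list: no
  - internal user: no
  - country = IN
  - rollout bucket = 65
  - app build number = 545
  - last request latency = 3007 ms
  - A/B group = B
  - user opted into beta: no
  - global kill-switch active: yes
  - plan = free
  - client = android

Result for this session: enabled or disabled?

Atomic conditions:
  client = android: android == android is true
  rollout bucket > 75: 65 > 75 is false
  app build number ≥ 200: 545 ≥ 200 is true
  plan = pro: free == pro is false
  user opted into beta: no → false
  A/B group = B: B == B is true
  global kill-switch active: yes → true
  internal user: no → false
  NOT org on allow-list: no → true
  client ∈ {api, web}: android is not in the set → false
  country = IN: IN == IN is true
  last request latency between 227 ms and 3732 ms: 3007 in [227, 3732] is true
  A/B group = A: B == A is false
Combine:
[1] true OR false = true
[2] true OR false = true
[3.1] NOT false = true
[3.3] NOT true = false
[3] true OR true OR false = true
[4] false OR true = true
[5] false OR true = true
[6.1] NOT true = false
[6.2] NOT false = true
[6] false OR true = true
[root] true AND true AND true AND true AND true AND true = true
Overall: true → enabled

Enabled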